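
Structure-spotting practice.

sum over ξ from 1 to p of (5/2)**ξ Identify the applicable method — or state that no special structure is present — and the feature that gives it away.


Diagnosis: the geometric series formula — the ratio of consecutive terms is the constant 5/2, independent of the index — a geometric sum.


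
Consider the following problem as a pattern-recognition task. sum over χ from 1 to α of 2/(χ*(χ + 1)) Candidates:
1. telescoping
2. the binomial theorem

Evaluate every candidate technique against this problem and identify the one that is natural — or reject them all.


Diagnosis: telescoping — 2/(χ*(χ + 1)) decomposes into shift-paired simple fractions; the series telescopes to finitely many boundary pieces.
- telescoping — yes — fits the structure here.
- the binomial theorem — the terms lack the binomial-coefficient-weighted complementary-power pattern of an expansion.


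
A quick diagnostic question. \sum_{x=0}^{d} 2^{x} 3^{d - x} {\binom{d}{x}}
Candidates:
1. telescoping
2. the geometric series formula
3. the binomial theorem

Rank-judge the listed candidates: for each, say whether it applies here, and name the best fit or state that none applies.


Technique: the binomial theorem — terms weighting {\binom{d}{x}} against matched powers of 2 and 3 reassemble into (2 + 3)^d by the binomial theorem.
- telescoping: neither a shifted-difference shape nor integer-spaced poles are present.
- the geometric series formula — dividing successive terms gives an index-dependent quantity, not a constant.
- the binomial theorem: a fit — the right tool for this form.


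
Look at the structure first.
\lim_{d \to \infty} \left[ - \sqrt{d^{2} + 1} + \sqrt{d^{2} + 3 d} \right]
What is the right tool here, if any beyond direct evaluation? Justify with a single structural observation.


Technique: conjugate multiplication — turning the difference into a conjugate-rationalized ratio makes the limit readable.


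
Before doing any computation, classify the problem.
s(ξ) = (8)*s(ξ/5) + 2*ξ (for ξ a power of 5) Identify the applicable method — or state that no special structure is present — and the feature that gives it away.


Verdict: the master substitution — the index is divided (ξ/5), not shifted — substitute ξ = 5^m to straighten it into a shift recurrence.


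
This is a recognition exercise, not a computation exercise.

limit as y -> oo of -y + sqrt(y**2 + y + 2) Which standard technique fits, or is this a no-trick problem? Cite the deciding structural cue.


Verdict: conjugate multiplication — both pieces blow up but their difference is finite; the conjugate trick rationalizes sqrt(y**2 + y + 2) - y.


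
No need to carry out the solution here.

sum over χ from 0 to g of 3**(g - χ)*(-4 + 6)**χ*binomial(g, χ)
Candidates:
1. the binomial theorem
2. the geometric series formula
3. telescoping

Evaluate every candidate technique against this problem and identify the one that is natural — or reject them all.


Method: the binomial theorem — terms weighting binomial(g, χ) against matched powers of (-4 + 6) and 3 reassemble into ((-4 + 6) + 3)^g by the binomial theorem.
- the binomial theorem — applies; the problem has the shape this method handles.
- the geometric series formula: the term-to-term ratio drifts with the index — the one thing the geometric formula cannot absorb.
- telescoping: in the displayed form, no term reappears at a neighboring index to cancel against.


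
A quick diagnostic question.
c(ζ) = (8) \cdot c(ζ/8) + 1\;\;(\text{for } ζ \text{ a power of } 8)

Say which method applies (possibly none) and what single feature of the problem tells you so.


Method: the master substitution — treat m = log base 8 of ζ as the new clock: one recursion step advances m by one while ζ scales by 8.


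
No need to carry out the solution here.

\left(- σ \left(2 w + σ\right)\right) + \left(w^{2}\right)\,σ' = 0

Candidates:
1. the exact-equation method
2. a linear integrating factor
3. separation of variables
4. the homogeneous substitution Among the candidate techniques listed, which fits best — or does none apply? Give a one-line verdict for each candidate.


Diagnosis: the homogeneous substitution — the slope's numerator and denominator have matching total degree, so it depends only on σ/w and the ratio substitution collapses it. Rearranged, this also fits the Bernoulli template directly; the homogeneous substitution reads the structure without the rearrangement.
- the exact-equation method — the mixed partial derivatives differ, so the left side is not a total differential.
- a linear integrating factor: a nonlinear term in the unknown puts this outside the integrating-factor template.
- separation of variables: the two dependences do not factor apart.
- the homogeneous substitution — applicable, and directly so.


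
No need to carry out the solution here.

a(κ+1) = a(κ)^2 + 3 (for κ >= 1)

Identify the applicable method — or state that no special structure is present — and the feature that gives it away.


Best approach: no special technique — the recurrence is nonlinear in the sequence values; study it directly, no linear machinery applies.


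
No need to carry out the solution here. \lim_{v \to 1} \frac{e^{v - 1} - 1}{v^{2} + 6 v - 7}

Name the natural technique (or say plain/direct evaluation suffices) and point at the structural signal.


Verdict: l'Hôpital's rule (0/0) — numerator and denominator both vanish at 1 — a genuine 0/0 form, which is exactly when l'Hôpital applies. The standard small-argument limits would also carry it; the rule is the systematic route.


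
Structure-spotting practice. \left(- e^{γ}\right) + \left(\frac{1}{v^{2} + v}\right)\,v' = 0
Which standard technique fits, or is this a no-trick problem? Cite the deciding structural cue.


Verdict: separation of variables — a product of single-variable factors, e^{γ} and v^{2} + v — the textbook separable form. A Bernoulli substitution applies to this equation as given; separation takes the same equation in its displayed form.


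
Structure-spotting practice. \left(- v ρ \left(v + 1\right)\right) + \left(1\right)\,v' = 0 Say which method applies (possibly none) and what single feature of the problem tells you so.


Method: separation of variables — one side of the product carries the independent variable, the other the unknown — the textbook separation shape. A Bernoulli rewrite would carry it as the equation stands — separating the variables needs no rearrangement either.


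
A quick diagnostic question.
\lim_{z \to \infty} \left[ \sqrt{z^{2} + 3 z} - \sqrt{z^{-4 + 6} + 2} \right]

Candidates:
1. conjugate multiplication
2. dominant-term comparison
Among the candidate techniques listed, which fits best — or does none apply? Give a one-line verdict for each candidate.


Best approach: conjugate multiplication — both pieces blow up but their difference is finite; the conjugate trick rationalizes \sqrt{z^{2} + 3 z} - \sqrt{z^{-4 + 6} + 2}.
- conjugate multiplication — yes, a natural case for it.
- dominant-term comparison — leading-power comparison does not apply to this form.


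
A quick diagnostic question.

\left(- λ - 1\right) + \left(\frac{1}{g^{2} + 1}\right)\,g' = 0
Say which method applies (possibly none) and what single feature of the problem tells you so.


Verdict: separation of variables — all dependence on the two variables factors apart, the defining separable shape. The equation is exact as it stands too — a potential function exists — though separation reads the split structure directly.


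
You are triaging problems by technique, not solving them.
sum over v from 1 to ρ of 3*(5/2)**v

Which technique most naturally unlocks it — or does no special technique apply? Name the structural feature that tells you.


Verdict: the geometric series formula — each summand is the previous one scaled by 5/2; that constant multiplier is itself the geometric structure.


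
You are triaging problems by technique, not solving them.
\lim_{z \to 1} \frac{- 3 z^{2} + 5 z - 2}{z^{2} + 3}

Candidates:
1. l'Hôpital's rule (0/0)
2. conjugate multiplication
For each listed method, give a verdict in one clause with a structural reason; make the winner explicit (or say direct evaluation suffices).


Verdict: no special technique — the function is continuous at 1; evaluation is itself the limit, no machinery required.
- l'Hôpital's rule (0/0) — substituting the point gives a finite value outright — there is no indeterminate clash to repair.
- conjugate multiplication: there are no radicals in tension whose conjugate would simplify matters.


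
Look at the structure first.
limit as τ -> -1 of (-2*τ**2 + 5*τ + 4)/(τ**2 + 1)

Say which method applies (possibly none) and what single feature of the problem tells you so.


Best approach: no special technique — no vanishing denominator and no indeterminate clash at the point — evaluation is immediate.


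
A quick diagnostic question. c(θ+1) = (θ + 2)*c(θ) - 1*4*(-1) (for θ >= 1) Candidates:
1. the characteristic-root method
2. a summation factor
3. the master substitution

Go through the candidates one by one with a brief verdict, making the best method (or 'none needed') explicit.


Technique: a summation factor — with the index-dependent coefficient θ + 2, dividing by the cumulative product turns the left side into a pure difference.
- the characteristic-root method: an index-dependent weight blocks the pure exponential ansatz.
- a summation factor — yes, a natural case for it.
- the master substitution: there is no divide-the-index recursive argument.


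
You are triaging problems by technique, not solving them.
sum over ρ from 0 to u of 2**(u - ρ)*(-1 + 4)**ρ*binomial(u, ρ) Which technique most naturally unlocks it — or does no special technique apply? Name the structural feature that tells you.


Diagnosis: the binomial theorem — binomial(u, ρ) weighting matched powers of (-1 + 4) and 2 is the expanded form of ((-1 + 4) + 2)^u — fold it back up.


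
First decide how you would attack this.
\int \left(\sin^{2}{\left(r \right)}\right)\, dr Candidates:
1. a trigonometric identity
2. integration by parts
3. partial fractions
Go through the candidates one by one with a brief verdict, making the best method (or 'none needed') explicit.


Verdict: a trigonometric identity — the even trigonometric power \sin^{2}{\left(r \right)} reduces by a double-angle identity before any integration is attempted.
- a trigonometric identity: a fit — the right tool for this form.
- integration by parts — not the fit here: there is no polynomial factor to ladder down — parts can still close the trigonometric product by recursion, though the identity rewrite is the direct route.
- partial fractions — the expression is not a ratio of polynomials that decomposes further.


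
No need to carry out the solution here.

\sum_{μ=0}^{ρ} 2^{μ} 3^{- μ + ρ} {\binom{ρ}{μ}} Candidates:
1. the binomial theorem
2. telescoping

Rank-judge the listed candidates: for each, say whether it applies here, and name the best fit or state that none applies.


Technique: the binomial theorem — terms weighting {\binom{ρ}{μ}} against matched powers of 2 and 3 reassemble into (2 + 3)^ρ by the binomial theorem.
- the binomial theorem — yes — fits the structure here.
- telescoping — the summand is not presented as a shifted difference — a telescoping rewrite may exist, but the displayed structure does not offer one.


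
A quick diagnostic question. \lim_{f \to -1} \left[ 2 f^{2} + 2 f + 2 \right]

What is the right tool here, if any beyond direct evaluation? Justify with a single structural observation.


Verdict: no special technique — the expression is continuous at -1 — substitute and evaluate; no indeterminate form appears.


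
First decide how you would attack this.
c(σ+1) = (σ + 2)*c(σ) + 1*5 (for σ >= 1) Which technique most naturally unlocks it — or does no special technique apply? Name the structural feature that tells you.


Best approach: a summation factor — normalize by the running product of σ + 2: the left side becomes a difference, and differences sum.


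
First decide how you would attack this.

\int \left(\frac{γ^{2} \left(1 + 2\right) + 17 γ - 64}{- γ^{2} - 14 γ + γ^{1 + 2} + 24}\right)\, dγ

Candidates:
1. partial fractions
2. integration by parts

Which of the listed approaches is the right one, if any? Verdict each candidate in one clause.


Diagnosis: partial fractions — the integrand is a proper rational function and its denominator (- γ^{2} - 14 γ + γ^{1 + 2} + 24) factors into distinct pieces, so it splits into simple fractions.
- partial fractions: yes — fits the structure here.
- integration by parts — there is no nonconstant-polynomial-times-kernel split with an exp, sine, cosine (degree-1 argument), or logarithm partner.


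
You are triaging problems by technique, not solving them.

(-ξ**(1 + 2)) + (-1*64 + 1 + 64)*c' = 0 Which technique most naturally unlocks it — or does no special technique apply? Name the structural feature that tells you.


Best approach: no special technique — solved for the derivative, no c appears — this is antidifferentiation in ξ wearing ODE clothing.


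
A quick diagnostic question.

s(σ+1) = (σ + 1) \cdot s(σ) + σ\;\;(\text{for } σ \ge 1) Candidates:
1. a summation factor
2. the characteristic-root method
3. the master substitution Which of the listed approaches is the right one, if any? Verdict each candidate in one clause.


Best approach: a summation factor — first-order linear but the coefficient σ + 1 moves with the index — divide by the cumulative product and telescope.
- a summation factor — yes — fits the structure here.
- the characteristic-root method — the coefficients change with the index, which the root method cannot absorb.
- the master substitution: there is no divide-the-index recursive argument.


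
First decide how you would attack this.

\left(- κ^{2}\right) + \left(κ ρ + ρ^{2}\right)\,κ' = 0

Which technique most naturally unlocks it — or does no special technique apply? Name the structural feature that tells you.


Best approach: the homogeneous substitution — the slope's numerator and denominator have matching total degree, so it depends only on κ/ρ and the ratio substitution collapses it. A Bernoulli substitution after rearrangement (possibly exchanging dependent and independent variable) is a fair alternative; the homogeneous route works on the equation as it stands.


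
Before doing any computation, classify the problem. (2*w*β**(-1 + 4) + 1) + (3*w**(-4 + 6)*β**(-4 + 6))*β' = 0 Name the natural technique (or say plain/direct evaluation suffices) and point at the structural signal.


Method: the exact-equation method — equality of cross partials is the green light — assemble the potential function term by term.


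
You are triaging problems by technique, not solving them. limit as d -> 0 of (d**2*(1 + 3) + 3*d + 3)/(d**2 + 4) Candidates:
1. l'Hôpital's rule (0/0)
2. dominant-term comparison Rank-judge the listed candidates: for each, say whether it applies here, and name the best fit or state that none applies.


Best approach: no special technique — no zero denominators, no indeterminate clash at 0 — substitute and read off the value.
- l'Hôpital's rule (0/0): substituting the point produces a determinate value, not a 0 over 0 clash.
- dominant-term comparison: leading-power comparison does not apply to this form.


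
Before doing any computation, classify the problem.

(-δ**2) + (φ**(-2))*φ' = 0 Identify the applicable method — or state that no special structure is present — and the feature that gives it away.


Technique: separation of variables — one side of the product carries the independent variable, the other the unknown — the textbook separation shape. An exactness check succeeds on this form as well — separation and the potential function arrive at the same answer, separation more directly.


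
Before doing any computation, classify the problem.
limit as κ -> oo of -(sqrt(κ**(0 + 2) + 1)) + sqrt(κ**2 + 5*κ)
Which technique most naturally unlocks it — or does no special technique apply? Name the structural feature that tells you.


Diagnosis: conjugate multiplication — this difference gives up after one conjugate multiplication — the radical structure cancels against its conjugate.


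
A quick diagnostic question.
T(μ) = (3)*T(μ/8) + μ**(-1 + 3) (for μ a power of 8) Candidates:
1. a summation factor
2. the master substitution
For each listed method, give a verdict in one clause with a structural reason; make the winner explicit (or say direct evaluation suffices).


Diagnosis: the master substitution — the argument μ/8 divides the index by 8; the standard μ = 8^m substitution converts it to a constant-shift recurrence.
- a summation factor: a divided-index call is outside the fixed-shift first-order family a summation factor normalizes.
- the master substitution — yes, a natural case for it.


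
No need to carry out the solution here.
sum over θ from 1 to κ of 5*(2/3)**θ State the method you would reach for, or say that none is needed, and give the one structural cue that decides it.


Verdict: the geometric series formula — each term is 2/3 times the previous one, so the geometric-series formula applies directly.


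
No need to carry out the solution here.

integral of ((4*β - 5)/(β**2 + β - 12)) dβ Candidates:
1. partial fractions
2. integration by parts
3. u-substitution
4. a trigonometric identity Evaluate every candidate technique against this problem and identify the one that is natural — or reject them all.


Method: partial fractions — β**2 + β - 12 splits into linear pieces, so the quotient is a sum of simple fractions — decompose before integrating.
- partial fractions — yes, a natural case for it.
- integration by parts: the integrand does not split as a nonconstant polynomial times an exp, sine, cosine of a linear argument, or logarithm — no polynomial-kernel parts product to differentiate one side of.
- u-substitution: no subexpression of the integrand pairs with its own derivative as a factor — individual terms may offer their own substitutions, but any change of variable covering the whole integral would have to be constructed from outside the expression.
- a trigonometric identity: there is no trigonometric structure at all — the integrand carries no sine or cosine to rewrite.


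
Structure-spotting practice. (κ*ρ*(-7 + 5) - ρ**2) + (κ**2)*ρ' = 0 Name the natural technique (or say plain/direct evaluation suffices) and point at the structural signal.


Method: the homogeneous substitution — the slope's numerator and denominator share total degree; set v = ρ/κ and the equation drops to separable form. A Bernoulli substitution is a fair alternative on this equation directly; the homogeneous reading takes it as given.


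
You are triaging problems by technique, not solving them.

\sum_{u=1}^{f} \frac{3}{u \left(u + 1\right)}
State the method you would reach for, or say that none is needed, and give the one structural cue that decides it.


Diagnosis: telescoping — the denominator's roots in \frac{3}{u \left(u + 1\right)} sit an integer apart: decomposition produces a self-cancelling chain.


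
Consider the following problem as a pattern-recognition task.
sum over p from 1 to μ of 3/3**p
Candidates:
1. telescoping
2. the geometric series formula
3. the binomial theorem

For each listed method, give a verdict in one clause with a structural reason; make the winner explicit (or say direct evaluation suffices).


Technique: the geometric series formula — consecutive terms stand in a fixed index-free ratio — the geometric sum formula closes it.
- telescoping: the summand is not presented as a shifted difference — a telescoping rewrite may exist, but the displayed structure does not offer one.
- the geometric series formula: applies; the problem has the shape this method handles.
- the binomial theorem: the summand does not match any term pattern of an expanded binomial power.


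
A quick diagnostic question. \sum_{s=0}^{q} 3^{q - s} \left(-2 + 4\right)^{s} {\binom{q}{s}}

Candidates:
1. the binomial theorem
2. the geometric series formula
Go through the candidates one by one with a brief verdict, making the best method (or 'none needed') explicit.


Diagnosis: the binomial theorem — terms weighting {\binom{q}{s}} against matched powers of (-2 + 4) and 3 reassemble into ((-2 + 4) + 3)^q by the binomial theorem.
- the binomial theorem — a fit — the right tool for this form.
- the geometric series formula: consecutive terms are not related by a fixed multiplier.


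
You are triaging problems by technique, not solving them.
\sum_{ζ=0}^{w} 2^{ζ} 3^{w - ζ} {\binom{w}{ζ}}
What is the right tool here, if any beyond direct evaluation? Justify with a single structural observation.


Method: the binomial theorem — binomial coefficients against complementary powers of 2 and 3: recognize the binomial expansion and resum.


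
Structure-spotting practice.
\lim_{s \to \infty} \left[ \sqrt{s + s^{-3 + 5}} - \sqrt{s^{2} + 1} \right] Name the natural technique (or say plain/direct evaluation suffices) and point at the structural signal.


Method: conjugate multiplication — neither \sqrt{s + s^{-3 + 5}} nor \sqrt{s^{2} + 1} converges alone, so rewrite their difference as a conjugate-rationalized quotient first.


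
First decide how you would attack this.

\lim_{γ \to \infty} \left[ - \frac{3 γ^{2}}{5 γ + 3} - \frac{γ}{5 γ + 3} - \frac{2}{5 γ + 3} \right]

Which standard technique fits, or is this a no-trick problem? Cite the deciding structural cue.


Best approach: dominant-term comparison — as γ grows, only the highest-degree terms matter — compare leading terms and read the limit off. As a single quotient, the ∞/∞ shape would yield to repeated differentiation as well — the growth comparison gets there in one look.


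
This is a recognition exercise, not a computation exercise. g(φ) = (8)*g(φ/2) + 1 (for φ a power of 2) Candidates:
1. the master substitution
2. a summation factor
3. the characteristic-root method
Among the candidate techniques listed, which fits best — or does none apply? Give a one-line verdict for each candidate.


Diagnosis: the master substitution — treat m = log base 2 of φ as the new clock: one recursion step advances m by one while φ scales by 2.
- the master substitution — applies; the problem has the shape this method handles.
- a summation factor: a divided-index call is outside the fixed-shift first-order family a summation factor normalizes.
- the characteristic-root method: a divided-index call is not the fixed-shift linear shape that characteristic roots solve.


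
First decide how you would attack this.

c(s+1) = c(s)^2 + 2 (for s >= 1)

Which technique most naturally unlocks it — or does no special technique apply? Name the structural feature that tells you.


Diagnosis: no special technique — the sequence value feeds back through itself nonlinearly — linear superposition fails, and every superposition-based closed form fails with it.


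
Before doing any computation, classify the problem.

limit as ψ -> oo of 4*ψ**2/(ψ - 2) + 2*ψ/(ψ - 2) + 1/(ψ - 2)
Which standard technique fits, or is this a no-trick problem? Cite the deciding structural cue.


Best approach: dominant-term comparison — divide through by the highest power of ψ; every lower-order term dies and the dominant terms decide the limit. As a single quotient, the ∞/∞ shape would yield to repeated differentiation as well — the growth comparison gets there in one look.


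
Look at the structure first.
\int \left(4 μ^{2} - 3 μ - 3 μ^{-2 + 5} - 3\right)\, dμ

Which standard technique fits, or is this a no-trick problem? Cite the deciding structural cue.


Technique: no special technique — nothing composite, nothing rational, nothing trigonometric — each constant-multiple power of μ integrates by the power rule alone.


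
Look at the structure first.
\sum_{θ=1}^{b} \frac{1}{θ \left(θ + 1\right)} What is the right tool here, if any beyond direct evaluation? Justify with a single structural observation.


Method: telescoping — integer-spaced poles in \frac{1}{θ \left(θ + 1\right)} are the telescoping signature in disguise.


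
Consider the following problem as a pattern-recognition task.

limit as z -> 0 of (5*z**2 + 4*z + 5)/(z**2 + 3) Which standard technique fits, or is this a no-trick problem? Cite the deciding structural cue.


Technique: no special technique — no zero denominators, no indeterminate clash at 0 — substitute and read off the value.


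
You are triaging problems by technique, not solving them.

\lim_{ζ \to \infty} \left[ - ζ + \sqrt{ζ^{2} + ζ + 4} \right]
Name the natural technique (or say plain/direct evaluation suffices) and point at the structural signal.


Method: conjugate multiplication — divergence minus divergence hides a finite answer — expose it by pairing \sqrt{ζ^{2} + ζ + 4} - ζ with its conjugate.


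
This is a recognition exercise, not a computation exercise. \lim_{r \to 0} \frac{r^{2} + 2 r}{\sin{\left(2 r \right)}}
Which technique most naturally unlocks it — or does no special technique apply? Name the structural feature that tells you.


Diagnosis: l'Hôpital's rule (0/0) — numerator and denominator both vanish at 0 — a genuine 0/0 form, which is exactly when l'Hôpital applies. A local series expansion at the point resolves it as well; the rule is the packaged version of that step.


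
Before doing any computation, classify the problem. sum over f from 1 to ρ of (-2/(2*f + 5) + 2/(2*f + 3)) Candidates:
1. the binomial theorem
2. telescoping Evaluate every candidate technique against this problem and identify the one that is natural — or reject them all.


Verdict: telescoping — each term adds 2/(2*f + 3) and subtracts the same expression advanced one index; that subtracted piece cancels against the next term's added copy — only the boundary terms survive.
- the binomial theorem — no binomial coefficients pair up with complementary powers here.
- telescoping — applies; the problem has the shape this method handles.


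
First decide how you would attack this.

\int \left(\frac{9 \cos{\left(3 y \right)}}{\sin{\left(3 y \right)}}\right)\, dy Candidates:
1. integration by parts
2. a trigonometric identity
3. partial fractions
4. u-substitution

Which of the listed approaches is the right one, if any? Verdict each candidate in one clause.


Method: u-substitution — everything non-trivial happens through the inner expression \sin{\left(3 y \right)}, and its derivative accounts for the remaining factor up to a constant, so set u = \sin{\left(3 y \right)}.
- integration by parts — the nonconstant-polynomial-times-standard-kernel pattern (an exp, sine, cosine, or logarithm partner) is absent.
- a trigonometric identity: there is no trigonometric structure whose rewriting would simplify the integrand.
- partial fractions — there is no rational-function structure to decompose.
- u-substitution — applicable, and directly so.


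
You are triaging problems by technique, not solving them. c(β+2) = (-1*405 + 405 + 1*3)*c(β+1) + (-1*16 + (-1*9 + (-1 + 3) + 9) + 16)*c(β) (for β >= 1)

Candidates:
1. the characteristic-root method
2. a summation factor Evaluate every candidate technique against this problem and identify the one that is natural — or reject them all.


Verdict: the characteristic-root method — the recurrence treats every index alike (constant coefficients, no forcing) — precisely the regime where r^β trials close it.
- the characteristic-root method — yes, a natural case for it.
- a summation factor — a summation factor telescopes one-step recursions; this one carries higher-order memory.


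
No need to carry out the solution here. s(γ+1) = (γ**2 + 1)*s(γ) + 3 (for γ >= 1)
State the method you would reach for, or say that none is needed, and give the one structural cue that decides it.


Technique: a summation factor — one-term recursion with variable weight γ**2 + 1 is solved by product normalization, not by root-finding.


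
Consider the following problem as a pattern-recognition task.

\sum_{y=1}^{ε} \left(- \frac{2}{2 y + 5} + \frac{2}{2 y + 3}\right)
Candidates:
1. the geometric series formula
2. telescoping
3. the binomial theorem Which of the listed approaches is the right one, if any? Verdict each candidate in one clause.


Verdict: telescoping — the generic term is a one-step difference of \frac{2}{2 y + 3}, so partial sums shortcut to endpoint evaluation.
- the geometric series formula — no single multiplier carries one term to the next throughout the sum.
- telescoping — a fit — the right tool for this form.
- the binomial theorem: no binomial coefficients pair with matched powers.


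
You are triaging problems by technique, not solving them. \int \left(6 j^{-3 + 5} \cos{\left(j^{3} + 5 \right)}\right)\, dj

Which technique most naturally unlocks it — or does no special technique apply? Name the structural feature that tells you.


Diagnosis: u-substitution — collected, the integrand has one factor that is, up to a constant, the derivative of an inner expression the rest depends on — substitute for that inner expression.


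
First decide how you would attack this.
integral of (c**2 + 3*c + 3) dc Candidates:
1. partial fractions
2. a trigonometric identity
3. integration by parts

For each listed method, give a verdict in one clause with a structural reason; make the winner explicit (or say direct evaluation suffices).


Verdict: no special technique — scan for structure and find none: constant multiples of powers of c, integrate directly.
- partial fractions: there is no rational-function structure to decompose.
- a trigonometric identity — no sine or cosine appears, so there is nothing for a trigonometric identity to act on.
- integration by parts: parts would only shuffle a directly integrable integrand.


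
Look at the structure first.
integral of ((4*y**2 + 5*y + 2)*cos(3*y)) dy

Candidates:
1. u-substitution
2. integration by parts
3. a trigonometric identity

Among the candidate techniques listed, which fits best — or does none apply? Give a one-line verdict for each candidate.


Method: integration by parts — differentiate 4*y**2 + 5*y + 2, integrate cos(3*y): each pass lowers the polynomial degree, so parts terminates.
- u-substitution: no subexpression of the integrand serves as a whole-integral substitution inner — individual terms may offer their own, but none carries its derivative as a factor of the full integrand; a working change of variable would have to be constructed from outside the expression.
- integration by parts — applies; the problem has the shape this method handles.
- a trigonometric identity — no identity rewrites this into an easier trigonometric form.


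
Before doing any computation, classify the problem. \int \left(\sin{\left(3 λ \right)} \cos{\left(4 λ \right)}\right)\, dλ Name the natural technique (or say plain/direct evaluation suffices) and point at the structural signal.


Technique: a trigonometric identity — two different frequencies multiply in \sin{\left(3 λ \right)} \cos{\left(4 λ \right)}; the product-to-sum formula separates them.


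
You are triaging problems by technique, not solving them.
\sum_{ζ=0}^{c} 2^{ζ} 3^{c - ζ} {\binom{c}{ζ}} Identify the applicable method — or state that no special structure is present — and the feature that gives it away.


Technique: the binomial theorem — the binomial coefficients weight matched powers of 2 and 3, which is exactly the expansion of a binomial power.


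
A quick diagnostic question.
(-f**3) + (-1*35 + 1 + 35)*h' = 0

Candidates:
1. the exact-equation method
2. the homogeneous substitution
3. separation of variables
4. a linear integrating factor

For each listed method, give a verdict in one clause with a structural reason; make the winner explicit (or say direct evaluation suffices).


Diagnosis: no special technique — with h absent the equation is not coupled at all: direct integration in f.
- the exact-equation method: with the unknown absent from both coefficients, the cross-partial test holds emptily — nothing for the exact method to work on.
- the homogeneous substitution — the ratio substitution does not collapse this equation.
- separation of variables: separation is only trivially available — with the unknown absent from the slope this is a direct integration, not a separation problem.
- a linear integrating factor: with the unknown absent the integrating factor is a formality; direct integration is the working structure.


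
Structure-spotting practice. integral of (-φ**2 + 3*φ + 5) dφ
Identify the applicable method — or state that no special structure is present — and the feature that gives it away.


Technique: no special technique — scan for structure and find none: constant multiples of powers of φ, integrate directly.


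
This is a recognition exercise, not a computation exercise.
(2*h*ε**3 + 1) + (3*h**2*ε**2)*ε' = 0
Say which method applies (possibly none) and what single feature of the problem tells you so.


Method: the exact-equation method — the mixed-partials test passes for 2*h*ε**3 + 1 and 3*h**2*ε**2, so a potential function exists as presented.


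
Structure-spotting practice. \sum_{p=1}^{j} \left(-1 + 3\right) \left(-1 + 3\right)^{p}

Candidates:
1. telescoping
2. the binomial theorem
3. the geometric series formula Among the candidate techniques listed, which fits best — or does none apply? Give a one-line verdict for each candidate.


Verdict: the geometric series formula — consecutive terms stand in a fixed index-free ratio — the geometric sum formula closes it.
- telescoping — the terms as presented offer no neighboring cancellation — a telescoping rewrite may exist, but the displayed structure does not hand one over.
- the binomial theorem — there is no sum-raised-to-a-power identity hiding in these terms.
- the geometric series formula: applicable, and directly so.


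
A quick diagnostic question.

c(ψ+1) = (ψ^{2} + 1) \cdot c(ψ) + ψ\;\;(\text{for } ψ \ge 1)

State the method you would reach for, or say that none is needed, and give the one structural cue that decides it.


Method: a summation factor — rescale the sequence by the product of the weights ψ^{2} + 1 so far — the recurrence collapses to a plain running sum.


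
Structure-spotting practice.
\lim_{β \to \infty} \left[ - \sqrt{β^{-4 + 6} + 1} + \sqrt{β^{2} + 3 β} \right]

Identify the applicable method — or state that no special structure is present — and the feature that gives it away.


Technique: conjugate multiplication — infinity minus infinity with a radical in play — multiply by the conjugate so the divergences of \sqrt{β^{2} + 3 β} and \sqrt{β^{-4 + 6} + 1} annihilate.


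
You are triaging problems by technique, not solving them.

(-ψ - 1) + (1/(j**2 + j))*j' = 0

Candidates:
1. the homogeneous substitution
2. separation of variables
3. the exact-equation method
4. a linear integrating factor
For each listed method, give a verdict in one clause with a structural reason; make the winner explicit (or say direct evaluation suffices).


Verdict: separation of variables — one side of the product carries the independent variable, the other the unknown — the textbook separation shape. Rearranged, this also fits the Bernoulli template directly; separation reads the product structure as given.
- the homogeneous substitution — the slope does not depend on the ratio of the variables alone.
- separation of variables — a fit — the right tool for this form.
- the exact-equation method — any potential here is of the trivial single-variable kind; the exact method earns its name only with genuine cross terms.
- a linear integrating factor — a nonlinear term in the unknown puts this outside the integrating-factor template.


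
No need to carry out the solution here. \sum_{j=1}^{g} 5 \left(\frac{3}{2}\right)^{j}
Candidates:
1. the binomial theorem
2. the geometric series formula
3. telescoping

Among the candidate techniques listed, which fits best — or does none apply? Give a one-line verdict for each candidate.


Best approach: the geometric series formula — each summand is the previous one scaled by \frac{3}{2}; that constant multiplier is itself the geometric structure.
- the binomial theorem: there is no sum-raised-to-a-power identity hiding in these terms.
- the geometric series formula: a fit — the right tool for this form.
- telescoping — in the displayed form, no term reappears at a neighboring index to cancel against.


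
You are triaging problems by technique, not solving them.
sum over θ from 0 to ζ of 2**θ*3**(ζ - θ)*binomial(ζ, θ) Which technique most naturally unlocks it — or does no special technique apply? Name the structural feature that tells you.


Technique: the binomial theorem — terms weighting binomial(ζ, θ) against matched powers of 2 and 3 reassemble into (2 + 3)^ζ by the binomial theorem.


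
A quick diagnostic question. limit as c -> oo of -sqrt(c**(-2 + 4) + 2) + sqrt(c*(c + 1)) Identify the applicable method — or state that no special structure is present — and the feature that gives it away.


Verdict: conjugate multiplication — the ∞ − ∞ radical form is the exact trigger for the conjugate maneuver.


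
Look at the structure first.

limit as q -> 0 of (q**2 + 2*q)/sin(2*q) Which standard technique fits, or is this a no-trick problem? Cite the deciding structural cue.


Diagnosis: l'Hôpital's rule (0/0) — substituting 0 gives 0 over 0; differentiate top and bottom once and re-evaluate. The standard small-argument limits would also carry it; the rule is the systematic route.


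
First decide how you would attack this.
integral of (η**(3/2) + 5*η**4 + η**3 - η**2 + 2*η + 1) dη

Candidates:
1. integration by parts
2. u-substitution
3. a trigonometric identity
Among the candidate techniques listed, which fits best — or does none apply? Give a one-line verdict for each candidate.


Technique: no special technique — the integrand is a sum of constant multiples of powers of η — integrate term by term.
- integration by parts — there is no nonconstant-polynomial-times-kernel split with an exp, sine, cosine (degree-1 argument), or logarithm partner.
- u-substitution — no subexpression of the integrand serves as a whole-integral substitution inner — individual terms may offer their own, but none carries its derivative as a factor of the full integrand; a working change of variable would have to be constructed from outside the expression.
- a trigonometric identity: with no trigonometric functions present, identity rewriting has no target.


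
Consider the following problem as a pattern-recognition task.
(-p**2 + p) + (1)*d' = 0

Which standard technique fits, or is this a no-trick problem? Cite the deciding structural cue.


Best approach: no special technique — the slope is a function of p alone, so integrate both sides directly.


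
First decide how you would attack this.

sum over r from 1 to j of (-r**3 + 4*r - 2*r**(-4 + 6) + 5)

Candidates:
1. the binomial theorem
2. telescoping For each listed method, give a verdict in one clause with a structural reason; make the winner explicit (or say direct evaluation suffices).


Method: no special technique — Faulhaber territory: sum each constant-multiple power of r with its closed-form formula, no trick required.
- the binomial theorem — the terms do not reassemble into a binomial power.
- telescoping: in the displayed form, no term reappears at a neighboring index to cancel against.
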